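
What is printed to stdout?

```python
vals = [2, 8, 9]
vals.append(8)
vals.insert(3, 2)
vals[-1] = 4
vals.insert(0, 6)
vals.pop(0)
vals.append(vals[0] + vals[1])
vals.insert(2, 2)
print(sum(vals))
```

37

append 8 → [2, 8, 9, 8]
insert 2 at 3 → [2, 8, 9, 2, 8]
vals[-1] = 4 → [2, 8, 9, 2, 4]
insert 6 at 0 → [6, 2, 8, 9, 2, 4]
pop(0) removes 6 → [2, 8, 9, 2, 4]
append vals[0]+vals[1] = 2+8 = 10 → [2, 8, 9, 2, 4, 10]
insert 2 at 2 → [2, 8, 2, 9, 2, 4, 10]
sum = 37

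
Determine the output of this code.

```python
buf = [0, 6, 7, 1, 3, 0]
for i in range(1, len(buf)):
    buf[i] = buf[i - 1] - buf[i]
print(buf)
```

[0, -6, -13, -14, -17, -17]

i=1: buf[1] = 0-6 = -6 → [0, -6, 7, 1, 3, 0]
i=2: buf[2] = (-6)-7 = -13 → [0, -6, -13, 1, 3, 0]
i=3: buf[3] = (-13)-1 = -14 → [0, -6, -13, -14, 3, 0]
i=4: buf[4] = (-14)-3 = -17 → [0, -6, -13, -14, -17, 0]
i=5: buf[5] = (-17)-0 = -17 → [0, -6, -13, -14, -17, -17]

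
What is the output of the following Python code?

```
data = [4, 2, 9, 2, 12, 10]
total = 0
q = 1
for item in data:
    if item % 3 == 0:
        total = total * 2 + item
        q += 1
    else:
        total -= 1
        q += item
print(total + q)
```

item=4: not %3==0, total = 0-1 = -1; q=5
item=2: not %3==0, total = (-1)-1 = -2; q=7
item=9: %3==0, total = (-2)*2+9 = 5; q=8
item=2: not %3==0, total = 5-1 = 4; q=10
item=12: %3==0, total = 4*2+12 = 20; q=11
item=10: not %3==0, total = 20-1 = 19; q=21
total+q = 19+21 = 40

40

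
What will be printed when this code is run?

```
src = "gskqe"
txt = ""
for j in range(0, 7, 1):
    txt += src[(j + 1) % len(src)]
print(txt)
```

j=0: add src[1]='s' → 's'
j=1: add src[2]='k' → 'sk'
j=2: add src[3]='q' → 'skq'
j=3: add src[4]='e' → 'skqe'
j=4: add src[0]='g' → 'skqeg'
j=5: add src[1]='s' → 'skqegs'
j=6: add src[2]='k' → 'skqegsk'

skqegsk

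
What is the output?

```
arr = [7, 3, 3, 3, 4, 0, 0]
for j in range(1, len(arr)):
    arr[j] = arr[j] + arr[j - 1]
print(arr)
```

[7, 10, 13, 16, 20, 20, 20]

j=1: arr[1] = 3+7 = 10 → [7, 10, 3, 3, 4, 0, 0]
j=2: arr[2] = 3+10 = 13 → [7, 10, 13, 3, 4, 0, 0]
j=3: arr[3] = 3+13 = 16 → [7, 10, 13, 16, 4, 0, 0]
j=4: arr[4] = 4+16 = 20 → [7, 10, 13, 16, 20, 0, 0]
j=5: arr[5] = 0+20 = 20 → [7, 10, 13, 16, 20, 20, 0]
j=6: arr[6] = 0+20 = 20 → [7, 10, 13, 16, 20, 20, 20]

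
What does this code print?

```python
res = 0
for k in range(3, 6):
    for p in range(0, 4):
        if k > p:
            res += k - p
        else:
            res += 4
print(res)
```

34

k=3,p=0: 3>0, res = 0+3 = 3
k=3,p=1: 3>1, res = 3+2 = 5
k=3,p=2: 3>2, res = 5+1 = 6
k=3,p=3: not 3>3, res = 6+4 = 10
k=4,p=0: 4>0, res = 10+4 = 14
k=4,p=1: 4>1, res = 14+3 = 17
k=4,p=2: 4>2, res = 17+2 = 19
k=4,p=3: 4>3, res = 19+1 = 20
k=5,p=0: 5>0, res = 20+5 = 25
k=5,p=1: 5>1, res = 25+4 = 29
k=5,p=2: 5>2, res = 29+3 = 32
k=5,p=3: 5>3, res = 32+2 = 34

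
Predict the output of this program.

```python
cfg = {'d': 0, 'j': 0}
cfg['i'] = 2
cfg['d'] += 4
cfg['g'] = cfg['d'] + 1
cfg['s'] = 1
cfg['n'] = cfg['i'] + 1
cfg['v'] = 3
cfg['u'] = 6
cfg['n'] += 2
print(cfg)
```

cfg['i'] = 2 → {'d': 0, 'j': 0, 'i': 2}
cfg['d'] = 0+4 = 4 → {'d': 4, 'j': 0, 'i': 2}
cfg['g'] = cfg['d']+1 = 5 → {'d': 4, 'j': 0, 'i': 2, 'g': 5}
cfg['s'] = 1 → {'d': 4, 'j': 0, 'i': 2, 'g': 5, 's': 1}
cfg['n'] = cfg['i']+1 = 3 → {'d': 4, 'j': 0, 'i': 2, 'g': 5, 's': 1, 'n': 3}
cfg['v'] = 3 → {'d': 4, 'j': 0, 'i': 2, 'g': 5, 's': 1, 'n': 3, 'v': 3}
cfg['u'] = 6 → {'d': 4, 'j': 0, 'i': 2, 'g': 5, 's': 1, 'n': 3, 'v': 3, 'u': 6}
cfg['n'] = 3+2 = 5 → {'d': 4, 'j': 0, 'i': 2, 'g': 5, 's': 1, 'n': 5, 'v': 3, 'u': 6}

{'d': 4, 'j': 0, 'i': 2, 'g': 5, 's': 1, 'n': 5, 'v': 3, 'u': 6}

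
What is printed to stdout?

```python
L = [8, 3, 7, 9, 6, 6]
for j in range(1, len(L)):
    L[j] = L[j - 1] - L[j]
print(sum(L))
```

-40

j=1: L[1] = 8-3 = 5 → [8, 5, 7, 9, 6, 6]
j=2: L[2] = 5-7 = -2 → [8, 5, -2, 9, 6, 6]
j=3: L[3] = (-2)-9 = -11 → [8, 5, -2, -11, 6, 6]
j=4: L[4] = (-11)-6 = -17 → [8, 5, -2, -11, -17, 6]
j=5: L[5] = (-17)-6 = -23 → [8, 5, -2, -11, -17, -23]
sum = -40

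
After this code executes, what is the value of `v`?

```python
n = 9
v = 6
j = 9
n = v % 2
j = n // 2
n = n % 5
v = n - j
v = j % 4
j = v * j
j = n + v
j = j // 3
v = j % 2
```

0

n = 6%2 = 0
j = 0//2 = 0
n = 0%5 = 0
v = 0-0 = 0
v = 0%4 = 0
j = 0*0 = 0
j = 0+0 = 0
j = 0//3 = 0
v = 0%2 = 0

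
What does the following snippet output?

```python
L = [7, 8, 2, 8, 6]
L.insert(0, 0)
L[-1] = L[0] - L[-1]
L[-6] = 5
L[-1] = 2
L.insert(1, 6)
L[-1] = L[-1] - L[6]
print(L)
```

[5, 6, 7, 8, 2, 8, 0]

insert 0 at 0 → [0, 7, 8, 2, 8, 6]
L[-1] = L[0]-L[-1] = 0-6 = -6 → [0, 7, 8, 2, 8, -6]
L[-6] = 5 → [5, 7, 8, 2, 8, -6]
L[-1] = 2 → [5, 7, 8, 2, 8, 2]
insert 6 at 1 → [5, 6, 7, 8, 2, 8, 2]
L[-1] = L[-1]-L[6] = 2-2 = 0 → [5, 6, 7, 8, 2, 8, 0]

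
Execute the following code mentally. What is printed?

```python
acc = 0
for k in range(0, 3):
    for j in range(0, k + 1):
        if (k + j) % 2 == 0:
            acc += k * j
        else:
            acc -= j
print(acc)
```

k=0,j=0: even sum, acc = 0+0 = 0
k=1,j=0: odd sum, acc = 0-0 = 0
k=1,j=1: even sum, acc = 0+1 = 1
k=2,j=0: even sum, acc = 1+0 = 1
k=2,j=1: odd sum, acc = 1-1 = 0
k=2,j=2: even sum, acc = 0+4 = 4

4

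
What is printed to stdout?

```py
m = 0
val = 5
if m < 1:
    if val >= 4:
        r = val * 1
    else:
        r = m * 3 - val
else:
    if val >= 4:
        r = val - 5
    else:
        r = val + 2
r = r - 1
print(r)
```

4

m=0, val=5
m < 1 is True; val >= 4 is True
→ r = val * 1 = 5
r = 5-1 = 4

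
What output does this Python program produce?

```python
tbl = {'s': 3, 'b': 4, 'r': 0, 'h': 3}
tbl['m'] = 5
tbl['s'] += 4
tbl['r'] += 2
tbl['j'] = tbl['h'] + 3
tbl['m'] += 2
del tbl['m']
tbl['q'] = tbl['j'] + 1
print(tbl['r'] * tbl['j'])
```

12

tbl['m'] = 5 → {'s': 3, 'b': 4, 'r': 0, 'h': 3, 'm': 5}
tbl['s'] = 3+4 = 7 → {'s': 7, 'b': 4, 'r': 0, 'h': 3, 'm': 5}
tbl['r'] = 0+2 = 2 → {'s': 7, 'b': 4, 'r': 2, 'h': 3, 'm': 5}
tbl['j'] = tbl['h']+3 = 6 → {'s': 7, 'b': 4, 'r': 2, 'h': 3, 'm': 5, 'j': 6}
tbl['m'] = 5+2 = 7 → {'s': 7, 'b': 4, 'r': 2, 'h': 3, 'm': 7, 'j': 6}
del 'm' → {'s': 7, 'b': 4, 'r': 2, 'h': 3, 'j': 6}
tbl['q'] = tbl['j']+1 = 7 → {'s': 7, 'b': 4, 'r': 2, 'h': 3, 'j': 6, 'q': 7}
tbl['r']*tbl['j'] = 2*6 = 12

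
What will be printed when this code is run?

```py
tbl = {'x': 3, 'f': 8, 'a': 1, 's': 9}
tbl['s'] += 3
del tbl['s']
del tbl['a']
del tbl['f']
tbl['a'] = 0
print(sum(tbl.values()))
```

3

tbl['s'] = 9+3 = 12 → {'x': 3, 'f': 8, 'a': 1, 's': 12}
del 's' → {'x': 3, 'f': 8, 'a': 1}
del 'a' → {'x': 3, 'f': 8}
del 'f' → {'x': 3}
tbl['a'] = 0 → {'x': 3, 'a': 0}
sum of values = 3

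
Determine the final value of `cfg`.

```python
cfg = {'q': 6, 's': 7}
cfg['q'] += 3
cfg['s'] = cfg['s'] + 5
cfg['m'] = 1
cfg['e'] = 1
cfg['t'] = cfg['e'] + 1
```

cfg['q'] = 6+3 = 9 → {'q': 9, 's': 7}
cfg['s'] = cfg['s']+5 = 12 → {'q': 9, 's': 12}
cfg['m'] = 1 → {'q': 9, 's': 12, 'm': 1}
cfg['e'] = 1 → {'q': 9, 's': 12, 'm': 1, 'e': 1}
cfg['t'] = cfg['e']+1 = 2 → {'q': 9, 's': 12, 'm': 1, 'e': 1, 't': 2}

{'q': 9, 's': 12, 'm': 1, 'e': 1, 't': 2}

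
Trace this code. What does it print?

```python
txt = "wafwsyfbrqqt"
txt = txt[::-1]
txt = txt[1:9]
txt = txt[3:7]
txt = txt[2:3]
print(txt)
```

y

reverse → 'tqqrbfyswfaw'
slice [1:9] → 'qqrbfysw'
slice [3:7] → 'bfys'
slice [2:3] → 'y'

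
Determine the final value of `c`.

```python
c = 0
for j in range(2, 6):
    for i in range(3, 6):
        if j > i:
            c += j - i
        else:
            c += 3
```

j=2,i=3: not 2>3, c = 0+3 = 3
j=2,i=4: not 2>4, c = 3+3 = 6
j=2,i=5: not 2>5, c = 6+3 = 9
j=3,i=3: not 3>3, c = 9+3 = 12
j=3,i=4: not 3>4, c = 12+3 = 15
j=3,i=5: not 3>5, c = 15+3 = 18
j=4,i=3: 4>3, c = 18+1 = 19
j=4,i=4: not 4>4, c = 19+3 = 22
j=4,i=5: not 4>5, c = 22+3 = 25
j=5,i=3: 5>3, c = 25+2 = 27
j=5,i=4: 5>4, c = 27+1 = 28
j=5,i=5: not 5>5, c = 28+3 = 31

31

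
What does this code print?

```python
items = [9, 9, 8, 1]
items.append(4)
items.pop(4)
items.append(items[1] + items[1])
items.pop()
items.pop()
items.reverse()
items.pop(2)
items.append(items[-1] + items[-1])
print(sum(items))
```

35

append 4 → [9, 9, 8, 1, 4]
pop(4) removes 4 → [9, 9, 8, 1]
append items[1]+items[1] = 9+9 = 18 → [9, 9, 8, 1, 18]
pop() removes 18 → [9, 9, 8, 1]
pop() removes 1 → [9, 9, 8]
reverse → [8, 9, 9]
pop(2) removes 9 → [8, 9]
append items[-1]+items[-1] = 9+9 = 18 → [8, 9, 18]
sum = 35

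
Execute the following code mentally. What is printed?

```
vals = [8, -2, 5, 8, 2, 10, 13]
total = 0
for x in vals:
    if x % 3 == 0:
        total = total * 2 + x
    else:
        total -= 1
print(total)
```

x=8: not %3==0, total = 0-1 = -1
x=-2: not %3==0, total = (-1)-1 = -2
x=5: not %3==0, total = (-2)-1 = -3
x=8: not %3==0, total = (-3)-1 = -4
x=2: not %3==0, total = (-4)-1 = -5
x=10: not %3==0, total = (-5)-1 = -6
x=13: not %3==0, total = (-6)-1 = -7

-7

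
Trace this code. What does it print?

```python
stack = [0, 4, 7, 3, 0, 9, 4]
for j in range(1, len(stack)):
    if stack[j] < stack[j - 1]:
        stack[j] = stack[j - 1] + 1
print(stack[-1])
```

10

j=1: 4>=0, unchanged → [0, 4, 7, 3, 0, 9, 4]
j=2: 7>=4, unchanged → [0, 4, 7, 3, 0, 9, 4]
j=3: 3<7, stack[3] = 7+1 = 8 → [0, 4, 7, 8, 0, 9, 4]
j=4: 0<8, stack[4] = 8+1 = 9 → [0, 4, 7, 8, 9, 9, 4]
j=5: 9>=9, unchanged → [0, 4, 7, 8, 9, 9, 4]
j=6: 4<9, stack[6] = 9+1 = 10 → [0, 4, 7, 8, 9, 9, 10]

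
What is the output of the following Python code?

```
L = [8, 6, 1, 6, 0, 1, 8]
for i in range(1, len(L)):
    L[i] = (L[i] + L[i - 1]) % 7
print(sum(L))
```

12

i=1: L[1] = (6+8)%7 = 0 → [8, 0, 1, 6, 0, 1, 8]
i=2: L[2] = (1+0)%7 = 1 → [8, 0, 1, 6, 0, 1, 8]
i=3: L[3] = (6+1)%7 = 0 → [8, 0, 1, 0, 0, 1, 8]
i=4: L[4] = (0+0)%7 = 0 → [8, 0, 1, 0, 0, 1, 8]
i=5: L[5] = (1+0)%7 = 1 → [8, 0, 1, 0, 0, 1, 8]
i=6: L[6] = (8+1)%7 = 2 → [8, 0, 1, 0, 0, 1, 2]
sum = 12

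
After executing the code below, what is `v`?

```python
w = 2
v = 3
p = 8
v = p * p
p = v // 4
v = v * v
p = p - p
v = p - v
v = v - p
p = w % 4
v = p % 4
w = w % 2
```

v = 8*8 = 64
p = 64//4 = 16
v = 64*64 = 4096
p = 16-16 = 0
v = 0-4096 = -4096
v = (-4096)-0 = -4096
p = 2%4 = 2
v = 2%4 = 2
w = 2%2 = 0

2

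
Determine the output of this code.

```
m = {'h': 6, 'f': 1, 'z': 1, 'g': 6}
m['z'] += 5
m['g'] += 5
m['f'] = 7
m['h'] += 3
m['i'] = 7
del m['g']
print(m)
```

m['z'] = 1+5 = 6 → {'h': 6, 'f': 1, 'z': 6, 'g': 6}
m['g'] = 6+5 = 11 → {'h': 6, 'f': 1, 'z': 6, 'g': 11}
m['f'] = 7 → {'h': 6, 'f': 7, 'z': 6, 'g': 11}
m['h'] = 6+3 = 9 → {'h': 9, 'f': 7, 'z': 6, 'g': 11}
m['i'] = 7 → {'h': 9, 'f': 7, 'z': 6, 'g': 11, 'i': 7}
del 'g' → {'h': 9, 'f': 7, 'z': 6, 'i': 7}

{'h': 9, 'f': 7, 'z': 6, 'i': 7}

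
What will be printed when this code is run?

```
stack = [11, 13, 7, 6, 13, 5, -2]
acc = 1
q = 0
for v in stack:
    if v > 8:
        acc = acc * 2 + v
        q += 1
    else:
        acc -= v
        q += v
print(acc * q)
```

1178

v=11: >8, acc = 1*2+11 = 13; q=1
v=13: >8, acc = 13*2+13 = 39; q=2
v=7: not >8, acc = 39-7 = 32; q=9
v=6: not >8, acc = 32-6 = 26; q=15
v=13: >8, acc = 26*2+13 = 65; q=16
v=5: not >8, acc = 65-5 = 60; q=21
v=-2: not >8, acc = 60-(-2) = 62; q=19
acc*q = 62*19 = 1178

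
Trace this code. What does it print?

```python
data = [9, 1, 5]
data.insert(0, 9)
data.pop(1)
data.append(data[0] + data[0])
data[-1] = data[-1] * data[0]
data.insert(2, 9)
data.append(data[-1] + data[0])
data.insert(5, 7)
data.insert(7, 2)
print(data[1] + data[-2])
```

insert 9 at 0 → [9, 9, 1, 5]
pop(1) removes 9 → [9, 1, 5]
append data[0]+data[0] = 9+9 = 18 → [9, 1, 5, 18]
data[-1] = data[-1]*data[0] = 18*9 = 162 → [9, 1, 5, 162]
insert 9 at 2 → [9, 1, 9, 5, 162]
append data[-1]+data[0] = 162+9 = 171 → [9, 1, 9, 5, 162, 171]
insert 7 at 5 → [9, 1, 9, 5, 162, 7, 171]
insert 2 at 7 → [9, 1, 9, 5, 162, 7, 171, 2]
data[1]+data[-2] = 1+171 = 172

172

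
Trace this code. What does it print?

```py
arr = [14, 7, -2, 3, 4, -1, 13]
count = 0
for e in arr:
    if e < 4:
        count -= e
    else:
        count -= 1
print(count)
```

-4

e=14: not <4, count = 0-1 = -1
e=7: not <4, count = (-1)-1 = -2
e=-2: <4, count = (-2)-(-2) = 0
e=3: <4, count = 0-3 = -3
e=4: not <4, count = (-3)-1 = -4
e=-1: <4, count = (-4)-(-1) = -3
e=13: not <4, count = (-3)-1 = -4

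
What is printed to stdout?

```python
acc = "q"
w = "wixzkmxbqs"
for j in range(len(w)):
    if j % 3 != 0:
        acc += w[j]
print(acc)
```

j=0: skip
j=1: add 'i' → 'qi'
j=2: add 'x' → 'qix'
j=3: skip
j=4: add 'k' → 'qixk'
j=5: add 'm' → 'qixkm'
j=6: skip
j=7: add 'b' → 'qixkmb'
j=8: add 'q' → 'qixkmbq'
j=9: skip

qixkmbq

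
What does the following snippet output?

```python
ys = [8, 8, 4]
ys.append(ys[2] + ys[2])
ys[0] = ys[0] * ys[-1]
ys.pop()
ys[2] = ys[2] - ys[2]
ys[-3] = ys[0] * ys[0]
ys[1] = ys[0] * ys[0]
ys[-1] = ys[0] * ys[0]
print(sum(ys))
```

33558528

append ys[2]+ys[2] = 4+4 = 8 → [8, 8, 4, 8]
ys[0] = ys[0]*ys[-1] = 8*8 = 64 → [64, 8, 4, 8]
pop() removes 8 → [64, 8, 4]
ys[2] = ys[2]-ys[2] = 4-4 = 0 → [64, 8, 0]
ys[-3] = ys[0]*ys[0] = 64*64 = 4096 → [4096, 8, 0]
ys[1] = ys[0]*ys[0] = 4096*4096 = 16777216 → [4096, 16777216, 0]
ys[-1] = ys[0]*ys[0] = 4096*4096 = 16777216 → [4096, 16777216, 16777216]
sum = 33558528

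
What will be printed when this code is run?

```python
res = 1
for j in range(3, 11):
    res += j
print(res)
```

53

j=3: res = 1+3 = 4
j=4: res = 4+4 = 8
j=5: res = 8+5 = 13
j=6: res = 13+6 = 19
j=7: res = 19+7 = 26
j=8: res = 26+8 = 34
j=9: res = 34+9 = 43
j=10: res = 43+10 = 53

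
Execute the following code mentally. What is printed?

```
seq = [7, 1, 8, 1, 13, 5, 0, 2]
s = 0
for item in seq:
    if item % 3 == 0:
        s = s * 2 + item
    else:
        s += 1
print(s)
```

13

item=7: not %3==0, s = 0+1 = 1
item=1: not %3==0, s = 1+1 = 2
item=8: not %3==0, s = 2+1 = 3
item=1: not %3==0, s = 3+1 = 4
item=13: not %3==0, s = 4+1 = 5
item=5: not %3==0, s = 5+1 = 6
item=0: %3==0, s = 6*2+0 = 12
item=2: not %3==0, s = 12+1 = 13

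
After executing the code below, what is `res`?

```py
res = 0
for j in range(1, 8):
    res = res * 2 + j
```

j=1: res = 0*2+1 = 1
j=2: res = 1*2+2 = 4
j=3: res = 4*2+3 = 11
j=4: res = 11*2+4 = 26
j=5: res = 26*2+5 = 57
j=6: res = 57*2+6 = 120
j=7: res = 120*2+7 = 247

247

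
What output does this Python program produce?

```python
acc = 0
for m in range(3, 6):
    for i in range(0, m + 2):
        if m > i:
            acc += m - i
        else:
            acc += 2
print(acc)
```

m=3,i=0: 3>0, acc = 0+3 = 3
m=3,i=1: 3>1, acc = 3+2 = 5
m=3,i=2: 3>2, acc = 5+1 = 6
m=3,i=3: not 3>3, acc = 6+2 = 8
m=3,i=4: not 3>4, acc = 8+2 = 10
m=4,i=0: 4>0, acc = 10+4 = 14
m=4,i=1: 4>1, acc = 14+3 = 17
m=4,i=2: 4>2, acc = 17+2 = 19
m=4,i=3: 4>3, acc = 19+1 = 20
m=4,i=4: not 4>4, acc = 20+2 = 22
m=4,i=5: not 4>5, acc = 22+2 = 24
m=5,i=0: 5>0, acc = 24+5 = 29
m=5,i=1: 5>1, acc = 29+4 = 33
m=5,i=2: 5>2, acc = 33+3 = 36
m=5,i=3: 5>3, acc = 36+2 = 38
m=5,i=4: 5>4, acc = 38+1 = 39
m=5,i=5: not 5>5, acc = 39+2 = 41
m=5,i=6: not 5>6, acc = 41+2 = 43

43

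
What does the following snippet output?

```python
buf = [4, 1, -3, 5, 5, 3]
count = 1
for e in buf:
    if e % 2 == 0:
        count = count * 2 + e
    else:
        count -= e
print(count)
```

e=4: even, count = 1*2+4 = 6
e=1: not even, count = 6-1 = 5
e=-3: not even, count = 5-(-3) = 8
e=5: not even, count = 8-5 = 3
e=5: not even, count = 3-5 = -2
e=3: not even, count = (-2)-3 = -5

-5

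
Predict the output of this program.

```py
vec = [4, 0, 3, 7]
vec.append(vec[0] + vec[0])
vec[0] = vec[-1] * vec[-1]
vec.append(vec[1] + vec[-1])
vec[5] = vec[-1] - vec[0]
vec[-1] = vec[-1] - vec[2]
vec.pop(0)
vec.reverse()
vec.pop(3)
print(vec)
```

append vec[0]+vec[0] = 4+4 = 8 → [4, 0, 3, 7, 8]
vec[0] = vec[-1]*vec[-1] = 8*8 = 64 → [64, 0, 3, 7, 8]
append vec[1]+vec[-1] = 0+8 = 8 → [64, 0, 3, 7, 8, 8]
vec[5] = vec[-1]-vec[0] = 8-64 = -56 → [64, 0, 3, 7, 8, -56]
vec[-1] = vec[-1]-vec[2] = (-56)-3 = -59 → [64, 0, 3, 7, 8, -59]
pop(0) removes 64 → [0, 3, 7, 8, -59]
reverse → [-59, 8, 7, 3, 0]
pop(3) removes 3 → [-59, 8, 7, 0]

[-59, 8, 7, 0]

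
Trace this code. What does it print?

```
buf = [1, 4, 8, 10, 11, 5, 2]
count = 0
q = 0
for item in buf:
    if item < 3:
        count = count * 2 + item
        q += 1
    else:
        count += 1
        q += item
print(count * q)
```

item=1: <3, count = 0*2+1 = 1; q=1
item=4: not <3, count = 1+1 = 2; q=5
item=8: not <3, count = 2+1 = 3; q=13
item=10: not <3, count = 3+1 = 4; q=23
item=11: not <3, count = 4+1 = 5; q=34
item=5: not <3, count = 5+1 = 6; q=39
item=2: <3, count = 6*2+2 = 14; q=40
count*q = 14*40 = 560

560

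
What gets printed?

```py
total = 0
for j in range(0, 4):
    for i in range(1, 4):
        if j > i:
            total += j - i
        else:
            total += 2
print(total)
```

22

j=0,i=1: not 0>1, total = 0+2 = 2
j=0,i=2: not 0>2, total = 2+2 = 4
j=0,i=3: not 0>3, total = 4+2 = 6
j=1,i=1: not 1>1, total = 6+2 = 8
j=1,i=2: not 1>2, total = 8+2 = 10
j=1,i=3: not 1>3, total = 10+2 = 12
j=2,i=1: 2>1, total = 12+1 = 13
j=2,i=2: not 2>2, total = 13+2 = 15
j=2,i=3: not 2>3, total = 15+2 = 17
j=3,i=1: 3>1, total = 17+2 = 19
j=3,i=2: 3>2, total = 19+1 = 20
j=3,i=3: not 3>3, total = 20+2 = 22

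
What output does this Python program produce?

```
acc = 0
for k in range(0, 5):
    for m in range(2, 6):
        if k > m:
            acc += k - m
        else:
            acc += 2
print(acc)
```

38

k=0,m=2: not 0>2, acc = 0+2 = 2
k=0,m=3: not 0>3, acc = 2+2 = 4
k=0,m=4: not 0>4, acc = 4+2 = 6
k=0,m=5: not 0>5, acc = 6+2 = 8
k=1,m=2: not 1>2, acc = 8+2 = 10
k=1,m=3: not 1>3, acc = 10+2 = 12
k=1,m=4: not 1>4, acc = 12+2 = 14
k=1,m=5: not 1>5, acc = 14+2 = 16
k=2,m=2: not 2>2, acc = 16+2 = 18
k=2,m=3: not 2>3, acc = 18+2 = 20
k=2,m=4: not 2>4, acc = 20+2 = 22
k=2,m=5: not 2>5, acc = 22+2 = 24
k=3,m=2: 3>2, acc = 24+1 = 25
k=3,m=3: not 3>3, acc = 25+2 = 27
k=3,m=4: not 3>4, acc = 27+2 = 29
k=3,m=5: not 3>5, acc = 29+2 = 31
k=4,m=2: 4>2, acc = 31+2 = 33
k=4,m=3: 4>3, acc = 33+1 = 34
k=4,m=4: not 4>4, acc = 34+2 = 36
k=4,m=5: not 4>5, acc = 36+2 = 38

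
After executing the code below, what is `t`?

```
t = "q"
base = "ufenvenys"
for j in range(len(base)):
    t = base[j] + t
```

j=0: prepend 'u' → 'uq'
j=1: prepend 'f' → 'fuq'
j=2: prepend 'e' → 'efuq'
j=3: prepend 'n' → 'nefuq'
j=4: prepend 'v' → 'vnefuq'
j=5: prepend 'e' → 'evnefuq'
j=6: prepend 'n' → 'nevnefuq'
j=7: prepend 'y' → 'ynevnefuq'
j=8: prepend 's' → 'synevnefuq'

'synevnefuq'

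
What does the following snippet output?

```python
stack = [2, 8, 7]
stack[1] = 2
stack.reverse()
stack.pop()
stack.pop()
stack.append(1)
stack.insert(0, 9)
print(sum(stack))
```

17

stack[1] = 2 → [2, 2, 7]
reverse → [7, 2, 2]
pop() removes 2 → [7, 2]
pop() removes 2 → [7]
append 1 → [7, 1]
insert 9 at 0 → [9, 7, 1]
sum = 17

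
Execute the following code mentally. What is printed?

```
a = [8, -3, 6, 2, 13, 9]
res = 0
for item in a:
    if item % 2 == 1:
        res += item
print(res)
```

19

item=8: not odd
item=-3: odd, res = 0+(-3) = -3
item=6: not odd
item=2: not odd
item=13: odd, res = (-3)+13 = 10
item=9: odd, res = 10+9 = 19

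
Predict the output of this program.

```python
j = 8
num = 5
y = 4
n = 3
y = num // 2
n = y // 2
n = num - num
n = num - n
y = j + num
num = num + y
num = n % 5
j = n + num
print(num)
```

y = 5//2 = 2
n = 2//2 = 1
n = 5-5 = 0
n = 5-0 = 5
y = 8+5 = 13
num = 5+13 = 18
num = 5%5 = 0
j = 5+0 = 5

0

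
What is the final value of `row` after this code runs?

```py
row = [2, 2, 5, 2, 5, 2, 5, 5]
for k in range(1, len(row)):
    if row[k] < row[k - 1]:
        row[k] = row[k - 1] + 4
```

k=1: 2>=2, unchanged → [2, 2, 5, 2, 5, 2, 5, 5]
k=2: 5>=2, unchanged → [2, 2, 5, 2, 5, 2, 5, 5]
k=3: 2<5, row[3] = 5+4 = 9 → [2, 2, 5, 9, 5, 2, 5, 5]
k=4: 5<9, row[4] = 9+4 = 13 → [2, 2, 5, 9, 13, 2, 5, 5]
k=5: 2<13, row[5] = 13+4 = 17 → [2, 2, 5, 9, 13, 17, 5, 5]
k=6: 5<17, row[6] = 17+4 = 21 → [2, 2, 5, 9, 13, 17, 21, 5]
k=7: 5<21, row[7] = 21+4 = 25 → [2, 2, 5, 9, 13, 17, 21, 25]

[2, 2, 5, 9, 13, 17, 21, 25]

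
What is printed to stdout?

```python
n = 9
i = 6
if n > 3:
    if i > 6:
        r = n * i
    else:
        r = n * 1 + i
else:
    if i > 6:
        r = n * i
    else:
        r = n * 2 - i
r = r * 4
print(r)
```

60

n=9, i=6
n > 3 is True; i > 6 is False
→ r = n * 1 + i = 15
r = 15*4 = 60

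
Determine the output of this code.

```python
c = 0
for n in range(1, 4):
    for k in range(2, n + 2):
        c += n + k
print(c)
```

n=1,k=2: c = 0+3 = 3
n=2,k=2: c = 3+4 = 7
n=2,k=3: c = 7+5 = 12
n=3,k=2: c = 12+5 = 17
n=3,k=3: c = 17+6 = 23
n=3,k=4: c = 23+7 = 30

30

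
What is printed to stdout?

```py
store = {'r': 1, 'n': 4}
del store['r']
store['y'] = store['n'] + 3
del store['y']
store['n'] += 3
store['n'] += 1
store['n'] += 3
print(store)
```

del 'r' → {'n': 4}
store['y'] = store['n']+3 = 7 → {'n': 4, 'y': 7}
del 'y' → {'n': 4}
store['n'] = 4+3 = 7 → {'n': 7}
store['n'] = 7+1 = 8 → {'n': 8}
store['n'] = 8+3 = 11 → {'n': 11}

{'n': 11}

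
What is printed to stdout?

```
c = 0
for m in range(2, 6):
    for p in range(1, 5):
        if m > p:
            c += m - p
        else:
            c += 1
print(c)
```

26

m=2,p=1: 2>1, c = 0+1 = 1
m=2,p=2: not 2>2, c = 1+1 = 2
m=2,p=3: not 2>3, c = 2+1 = 3
m=2,p=4: not 2>4, c = 3+1 = 4
m=3,p=1: 3>1, c = 4+2 = 6
m=3,p=2: 3>2, c = 6+1 = 7
m=3,p=3: not 3>3, c = 7+1 = 8
m=3,p=4: not 3>4, c = 8+1 = 9
m=4,p=1: 4>1, c = 9+3 = 12
m=4,p=2: 4>2, c = 12+2 = 14
m=4,p=3: 4>3, c = 14+1 = 15
m=4,p=4: not 4>4, c = 15+1 = 16
m=5,p=1: 5>1, c = 16+4 = 20
m=5,p=2: 5>2, c = 20+3 = 23
m=5,p=3: 5>3, c = 23+2 = 25
m=5,p=4: 5>4, c = 25+1 = 26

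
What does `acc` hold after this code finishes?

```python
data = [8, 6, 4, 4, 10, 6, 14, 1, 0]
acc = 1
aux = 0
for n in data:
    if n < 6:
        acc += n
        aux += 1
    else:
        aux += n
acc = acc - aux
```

n=8: not <6; aux=8
n=6: not <6; aux=14
n=4: <6, acc = 1+4 = 5; aux=15
n=4: <6, acc = 5+4 = 9; aux=16
n=10: not <6; aux=26
n=6: not <6; aux=32
n=14: not <6; aux=46
n=1: <6, acc = 9+1 = 10; aux=47
n=0: <6, acc = 10+0 = 10; aux=48
acc-aux = 10-48 = -38

-38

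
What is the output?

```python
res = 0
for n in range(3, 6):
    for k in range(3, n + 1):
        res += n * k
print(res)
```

n=3,k=3: res = 0+9 = 9
n=4,k=3: res = 9+12 = 21
n=4,k=4: res = 21+16 = 37
n=5,k=3: res = 37+15 = 52
n=5,k=4: res = 52+20 = 72
n=5,k=5: res = 72+25 = 97

97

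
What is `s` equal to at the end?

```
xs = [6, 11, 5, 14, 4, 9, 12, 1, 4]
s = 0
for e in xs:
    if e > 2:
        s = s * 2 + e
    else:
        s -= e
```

e=6: >2, s = 0*2+6 = 6
e=11: >2, s = 6*2+11 = 23
e=5: >2, s = 23*2+5 = 51
e=14: >2, s = 51*2+14 = 116
e=4: >2, s = 116*2+4 = 236
e=9: >2, s = 236*2+9 = 481
e=12: >2, s = 481*2+12 = 974
e=1: not >2, s = 974-1 = 973
e=4: >2, s = 973*2+4 = 1950

1950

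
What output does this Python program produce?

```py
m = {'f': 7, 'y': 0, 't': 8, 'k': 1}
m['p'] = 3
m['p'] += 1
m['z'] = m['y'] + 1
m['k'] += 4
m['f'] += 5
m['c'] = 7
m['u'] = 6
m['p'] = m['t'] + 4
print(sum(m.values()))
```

m['p'] = 3 → {'f': 7, 'y': 0, 't': 8, 'k': 1, 'p': 3}
m['p'] = 3+1 = 4 → {'f': 7, 'y': 0, 't': 8, 'k': 1, 'p': 4}
m['z'] = m['y']+1 = 1 → {'f': 7, 'y': 0, 't': 8, 'k': 1, 'p': 4, 'z': 1}
m['k'] = 1+4 = 5 → {'f': 7, 'y': 0, 't': 8, 'k': 5, 'p': 4, 'z': 1}
m['f'] = 7+5 = 12 → {'f': 12, 'y': 0, 't': 8, 'k': 5, 'p': 4, 'z': 1}
m['c'] = 7 → {'f': 12, 'y': 0, 't': 8, 'k': 5, 'p': 4, 'z': 1, 'c': 7}
m['u'] = 6 → {'f': 12, 'y': 0, 't': 8, 'k': 5, 'p': 4, 'z': 1, 'c': 7, 'u': 6}
m['p'] = m['t']+4 = 12 → {'f': 12, 'y': 0, 't': 8, 'k': 5, 'p': 12, 'z': 1, 'c': 7, 'u': 6}
sum of values = 51

51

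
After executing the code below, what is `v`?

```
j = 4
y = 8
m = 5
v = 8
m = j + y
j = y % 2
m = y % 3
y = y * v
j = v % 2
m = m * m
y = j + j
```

8

m = 4+8 = 12
j = 8%2 = 0
m = 8%3 = 2
y = 8*8 = 64
j = 8%2 = 0
m = 2*2 = 4
y = 0+0 = 0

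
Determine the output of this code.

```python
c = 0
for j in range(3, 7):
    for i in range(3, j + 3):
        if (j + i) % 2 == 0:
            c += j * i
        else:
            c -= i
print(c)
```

j=3,i=3: even sum, c = 0+9 = 9
j=3,i=4: odd sum, c = 9-4 = 5
j=3,i=5: even sum, c = 5+15 = 20
j=4,i=3: odd sum, c = 20-3 = 17
j=4,i=4: even sum, c = 17+16 = 33
j=4,i=5: odd sum, c = 33-5 = 28
j=4,i=6: even sum, c = 28+24 = 52
j=5,i=3: even sum, c = 52+15 = 67
j=5,i=4: odd sum, c = 67-4 = 63
j=5,i=5: even sum, c = 63+25 = 88
j=5,i=6: odd sum, c = 88-6 = 82
j=5,i=7: even sum, c = 82+35 = 117
j=6,i=3: odd sum, c = 117-3 = 114
j=6,i=4: even sum, c = 114+24 = 138
j=6,i=5: odd sum, c = 138-5 = 133
j=6,i=6: even sum, c = 133+36 = 169
j=6,i=7: odd sum, c = 169-7 = 162
j=6,i=8: even sum, c = 162+48 = 210

210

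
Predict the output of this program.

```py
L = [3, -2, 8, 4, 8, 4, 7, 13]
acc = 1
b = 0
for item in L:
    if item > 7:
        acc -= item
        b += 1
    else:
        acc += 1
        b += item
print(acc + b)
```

item=3: not >7, acc = 1+1 = 2; b=3
item=-2: not >7, acc = 2+1 = 3; b=1
item=8: >7, acc = 3-8 = -5; b=2
item=4: not >7, acc = (-5)+1 = -4; b=6
item=8: >7, acc = (-4)-8 = -12; b=7
item=4: not >7, acc = (-12)+1 = -11; b=11
item=7: not >7, acc = (-11)+1 = -10; b=18
item=13: >7, acc = (-10)-13 = -23; b=19
acc+b = (-23)+19 = -4

-4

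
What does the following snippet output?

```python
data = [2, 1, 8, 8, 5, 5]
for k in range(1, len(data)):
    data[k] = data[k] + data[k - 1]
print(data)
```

k=1: data[1] = 1+2 = 3 → [2, 3, 8, 8, 5, 5]
k=2: data[2] = 8+3 = 11 → [2, 3, 11, 8, 5, 5]
k=3: data[3] = 8+11 = 19 → [2, 3, 11, 19, 5, 5]
k=4: data[4] = 5+19 = 24 → [2, 3, 11, 19, 24, 5]
k=5: data[5] = 5+24 = 29 → [2, 3, 11, 19, 24, 29]

[2, 3, 11, 19, 24, 29]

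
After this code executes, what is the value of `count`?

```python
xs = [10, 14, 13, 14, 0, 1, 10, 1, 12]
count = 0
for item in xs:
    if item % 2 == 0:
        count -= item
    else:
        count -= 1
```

-63

item=10: even, count = 0-10 = -10
item=14: even, count = (-10)-14 = -24
item=13: not even, count = (-24)-1 = -25
item=14: even, count = (-25)-14 = -39
item=0: even, count = (-39)-0 = -39
item=1: not even, count = (-39)-1 = -40
item=10: even, count = (-40)-10 = -50
item=1: not even, count = (-50)-1 = -51
item=12: even, count = (-51)-12 = -63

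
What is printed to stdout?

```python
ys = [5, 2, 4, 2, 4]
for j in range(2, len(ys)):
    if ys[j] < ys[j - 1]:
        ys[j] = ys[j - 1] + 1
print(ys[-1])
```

6

j=2: 4>=2, unchanged → [5, 2, 4, 2, 4]
j=3: 2<4, ys[3] = 4+1 = 5 → [5, 2, 4, 5, 4]
j=4: 4<5, ys[4] = 5+1 = 6 → [5, 2, 4, 5, 6]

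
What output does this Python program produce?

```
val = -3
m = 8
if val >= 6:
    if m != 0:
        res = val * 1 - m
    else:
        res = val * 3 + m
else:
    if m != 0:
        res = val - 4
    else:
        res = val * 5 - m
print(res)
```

val=-3, m=8
val >= 6 is False; m != 0 is True
→ res = val - 4 = -7

-7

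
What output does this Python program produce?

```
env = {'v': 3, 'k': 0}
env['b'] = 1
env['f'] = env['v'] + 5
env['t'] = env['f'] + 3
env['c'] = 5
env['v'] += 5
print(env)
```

env['b'] = 1 → {'v': 3, 'k': 0, 'b': 1}
env['f'] = env['v']+5 = 8 → {'v': 3, 'k': 0, 'b': 1, 'f': 8}
env['t'] = env['f']+3 = 11 → {'v': 3, 'k': 0, 'b': 1, 'f': 8, 't': 11}
env['c'] = 5 → {'v': 3, 'k': 0, 'b': 1, 'f': 8, 't': 11, 'c': 5}
env['v'] = 3+5 = 8 → {'v': 8, 'k': 0, 'b': 1, 'f': 8, 't': 11, 'c': 5}

{'v': 8, 'k': 0, 'b': 1, 'f': 8, 't': 11, 'c': 5}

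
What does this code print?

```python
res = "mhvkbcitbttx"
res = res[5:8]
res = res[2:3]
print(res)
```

t

slice [5:8] → 'cit'
slice [2:3] → 't'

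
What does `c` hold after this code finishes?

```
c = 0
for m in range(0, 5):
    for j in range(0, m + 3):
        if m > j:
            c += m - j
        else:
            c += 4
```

m=0,j=0: not 0>0, c = 0+4 = 4
m=0,j=1: not 0>1, c = 4+4 = 8
m=0,j=2: not 0>2, c = 8+4 = 12
m=1,j=0: 1>0, c = 12+1 = 13
m=1,j=1: not 1>1, c = 13+4 = 17
m=1,j=2: not 1>2, c = 17+4 = 21
m=1,j=3: not 1>3, c = 21+4 = 25
m=2,j=0: 2>0, c = 25+2 = 27
m=2,j=1: 2>1, c = 27+1 = 28
m=2,j=2: not 2>2, c = 28+4 = 32
m=2,j=3: not 2>3, c = 32+4 = 36
m=2,j=4: not 2>4, c = 36+4 = 40
m=3,j=0: 3>0, c = 40+3 = 43
m=3,j=1: 3>1, c = 43+2 = 45
m=3,j=2: 3>2, c = 45+1 = 46
m=3,j=3: not 3>3, c = 46+4 = 50
m=3,j=4: not 3>4, c = 50+4 = 54
m=3,j=5: not 3>5, c = 54+4 = 58
m=4,j=0: 4>0, c = 58+4 = 62
m=4,j=1: 4>1, c = 62+3 = 65
m=4,j=2: 4>2, c = 65+2 = 67
m=4,j=3: 4>3, c = 67+1 = 68
m=4,j=4: not 4>4, c = 68+4 = 72
m=4,j=5: not 4>5, c = 72+4 = 76
m=4,j=6: not 4>6, c = 76+4 = 80

80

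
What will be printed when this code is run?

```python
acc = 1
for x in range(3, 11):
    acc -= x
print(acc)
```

-51

x=3: acc = 1-3 = -2
x=4: acc = (-2)-4 = -6
x=5: acc = (-6)-5 = -11
x=6: acc = (-11)-6 = -17
x=7: acc = (-17)-7 = -24
x=8: acc = (-24)-8 = -32
x=9: acc = (-32)-9 = -41
x=10: acc = (-41)-10 = -51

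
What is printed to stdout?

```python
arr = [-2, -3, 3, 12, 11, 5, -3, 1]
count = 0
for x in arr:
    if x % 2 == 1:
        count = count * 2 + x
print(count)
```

x=-2: not odd
x=-3: odd, count = 0*2+(-3) = -3
x=3: odd, count = (-3)*2+3 = -3
x=12: not odd
x=11: odd, count = (-3)*2+11 = 5
x=5: odd, count = 5*2+5 = 15
x=-3: odd, count = 15*2+(-3) = 27
x=1: odd, count = 27*2+1 = 55

55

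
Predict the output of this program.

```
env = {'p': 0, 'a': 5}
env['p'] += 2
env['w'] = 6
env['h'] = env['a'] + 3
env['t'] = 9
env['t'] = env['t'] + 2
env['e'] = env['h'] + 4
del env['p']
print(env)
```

{'a': 5, 'w': 6, 'h': 8, 't': 11, 'e': 12}

env['p'] = 0+2 = 2 → {'p': 2, 'a': 5}
env['w'] = 6 → {'p': 2, 'a': 5, 'w': 6}
env['h'] = env['a']+3 = 8 → {'p': 2, 'a': 5, 'w': 6, 'h': 8}
env['t'] = 9 → {'p': 2, 'a': 5, 'w': 6, 'h': 8, 't': 9}
env['t'] = env['t']+2 = 11 → {'p': 2, 'a': 5, 'w': 6, 'h': 8, 't': 11}
env['e'] = env['h']+4 = 12 → {'p': 2, 'a': 5, 'w': 6, 'h': 8, 't': 11, 'e': 12}
del 'p' → {'a': 5, 'w': 6, 'h': 8, 't': 11, 'e': 12}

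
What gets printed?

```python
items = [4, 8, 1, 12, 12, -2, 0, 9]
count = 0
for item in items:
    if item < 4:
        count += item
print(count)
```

item=4: not <4
item=8: not <4
item=1: <4, count = 0+1 = 1
item=12: not <4
item=12: not <4
item=-2: <4, count = 1+(-2) = -1
item=0: <4, count = (-1)+0 = -1
item=9: not <4

-1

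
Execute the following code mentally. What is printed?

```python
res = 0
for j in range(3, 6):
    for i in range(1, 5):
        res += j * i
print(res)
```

j=3,i=1: res = 0+3 = 3
j=3,i=2: res = 3+6 = 9
j=3,i=3: res = 9+9 = 18
j=3,i=4: res = 18+12 = 30
j=4,i=1: res = 30+4 = 34
j=4,i=2: res = 34+8 = 42
j=4,i=3: res = 42+12 = 54
j=4,i=4: res = 54+16 = 70
j=5,i=1: res = 70+5 = 75
j=5,i=2: res = 75+10 = 85
j=5,i=3: res = 85+15 = 100
j=5,i=4: res = 100+20 = 120

120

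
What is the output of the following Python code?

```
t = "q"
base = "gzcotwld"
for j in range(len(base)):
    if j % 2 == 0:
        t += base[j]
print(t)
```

j=0: add 'g' → 'qg'
j=1: skip
j=2: add 'c' → 'qgc'
j=3: skip
j=4: add 't' → 'qgct'
j=5: skip
j=6: add 'l' → 'qgctl'
j=7: skip

qgctl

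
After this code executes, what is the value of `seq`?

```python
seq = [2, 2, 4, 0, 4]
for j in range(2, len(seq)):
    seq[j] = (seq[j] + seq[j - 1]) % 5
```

j=2: seq[2] = (4+2)%5 = 1 → [2, 2, 1, 0, 4]
j=3: seq[3] = (0+1)%5 = 1 → [2, 2, 1, 1, 4]
j=4: seq[4] = (4+1)%5 = 0 → [2, 2, 1, 1, 0]

[2, 2, 1, 1, 0]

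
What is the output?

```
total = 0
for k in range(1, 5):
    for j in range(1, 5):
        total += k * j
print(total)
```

100

k=1,j=1: total = 0+1 = 1
k=1,j=2: total = 1+2 = 3
k=1,j=3: total = 3+3 = 6
k=1,j=4: total = 6+4 = 10
k=2,j=1: total = 10+2 = 12
k=2,j=2: total = 12+4 = 16
k=2,j=3: total = 16+6 = 22
k=2,j=4: total = 22+8 = 30
k=3,j=1: total = 30+3 = 33
k=3,j=2: total = 33+6 = 39
k=3,j=3: total = 39+9 = 48
k=3,j=4: total = 48+12 = 60
k=4,j=1: total = 60+4 = 64
k=4,j=2: total = 64+8 = 72
k=4,j=3: total = 72+12 = 84
k=4,j=4: total = 84+16 = 100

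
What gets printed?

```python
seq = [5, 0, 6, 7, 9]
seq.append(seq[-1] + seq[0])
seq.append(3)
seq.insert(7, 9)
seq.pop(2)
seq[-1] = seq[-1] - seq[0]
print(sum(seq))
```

append seq[-1]+seq[0] = 9+5 = 14 → [5, 0, 6, 7, 9, 14]
append 3 → [5, 0, 6, 7, 9, 14, 3]
insert 9 at 7 → [5, 0, 6, 7, 9, 14, 3, 9]
pop(2) removes 6 → [5, 0, 7, 9, 14, 3, 9]
seq[-1] = seq[-1]-seq[0] = 9-5 = 4 → [5, 0, 7, 9, 14, 3, 4]
sum = 42

42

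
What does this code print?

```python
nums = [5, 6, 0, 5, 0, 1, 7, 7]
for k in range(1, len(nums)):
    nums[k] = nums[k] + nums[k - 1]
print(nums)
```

k=1: nums[1] = 6+5 = 11 → [5, 11, 0, 5, 0, 1, 7, 7]
k=2: nums[2] = 0+11 = 11 → [5, 11, 11, 5, 0, 1, 7, 7]
k=3: nums[3] = 5+11 = 16 → [5, 11, 11, 16, 0, 1, 7, 7]
k=4: nums[4] = 0+16 = 16 → [5, 11, 11, 16, 16, 1, 7, 7]
k=5: nums[5] = 1+16 = 17 → [5, 11, 11, 16, 16, 17, 7, 7]
k=6: nums[6] = 7+17 = 24 → [5, 11, 11, 16, 16, 17, 24, 7]
k=7: nums[7] = 7+24 = 31 → [5, 11, 11, 16, 16, 17, 24, 31]

[5, 11, 11, 16, 16, 17, 24, 31]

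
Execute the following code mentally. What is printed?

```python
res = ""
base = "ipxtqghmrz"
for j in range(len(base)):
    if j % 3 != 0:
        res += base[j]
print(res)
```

pxqgmr

j=0: skip
j=1: add 'p' → 'p'
j=2: add 'x' → 'px'
j=3: skip
j=4: add 'q' → 'pxq'
j=5: add 'g' → 'pxqg'
j=6: skip
j=7: add 'm' → 'pxqgm'
j=8: add 'r' → 'pxqgmr'
j=9: skip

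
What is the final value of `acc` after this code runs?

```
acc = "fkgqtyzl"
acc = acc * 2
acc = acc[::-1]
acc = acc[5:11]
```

repeat ×2 → 'fkgqtyzlfkgqtyzl'
reverse → 'lzytqgkflzytqgkf'
slice [5:11] → 'gkflzy'

'gkflzy'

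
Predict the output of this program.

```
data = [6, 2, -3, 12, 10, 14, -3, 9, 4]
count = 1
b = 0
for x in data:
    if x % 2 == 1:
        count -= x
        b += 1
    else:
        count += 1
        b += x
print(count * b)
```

x=6: not odd, count = 1+1 = 2; b=6
x=2: not odd, count = 2+1 = 3; b=8
x=-3: odd, count = 3-(-3) = 6; b=9
x=12: not odd, count = 6+1 = 7; b=21
x=10: not odd, count = 7+1 = 8; b=31
x=14: not odd, count = 8+1 = 9; b=45
x=-3: odd, count = 9-(-3) = 12; b=46
x=9: odd, count = 12-9 = 3; b=47
x=4: not odd, count = 3+1 = 4; b=51
count*b = 4*51 = 204

204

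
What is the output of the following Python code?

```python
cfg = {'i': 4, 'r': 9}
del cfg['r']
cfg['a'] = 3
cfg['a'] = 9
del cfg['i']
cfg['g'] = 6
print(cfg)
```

del 'r' → {'i': 4}
cfg['a'] = 3 → {'i': 4, 'a': 3}
cfg['a'] = 9 → {'i': 4, 'a': 9}
del 'i' → {'a': 9}
cfg['g'] = 6 → {'a': 9, 'g': 6}

{'a': 9, 'g': 6}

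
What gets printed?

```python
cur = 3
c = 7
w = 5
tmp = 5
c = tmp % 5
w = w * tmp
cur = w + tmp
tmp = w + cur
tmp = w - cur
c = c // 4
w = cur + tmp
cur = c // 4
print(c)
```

c = 5%5 = 0
w = 5*5 = 25
cur = 25+5 = 30
tmp = 25+30 = 55
tmp = 25-30 = -5
c = 0//4 = 0
w = 30+(-5) = 25
cur = 0//4 = 0

0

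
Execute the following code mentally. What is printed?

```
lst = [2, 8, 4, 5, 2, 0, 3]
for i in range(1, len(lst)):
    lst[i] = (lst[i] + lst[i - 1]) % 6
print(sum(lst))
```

i=1: lst[1] = (8+2)%6 = 4 → [2, 4, 4, 5, 2, 0, 3]
i=2: lst[2] = (4+4)%6 = 2 → [2, 4, 2, 5, 2, 0, 3]
i=3: lst[3] = (5+2)%6 = 1 → [2, 4, 2, 1, 2, 0, 3]
i=4: lst[4] = (2+1)%6 = 3 → [2, 4, 2, 1, 3, 0, 3]
i=5: lst[5] = (0+3)%6 = 3 → [2, 4, 2, 1, 3, 3, 3]
i=6: lst[6] = (3+3)%6 = 0 → [2, 4, 2, 1, 3, 3, 0]
sum = 15

15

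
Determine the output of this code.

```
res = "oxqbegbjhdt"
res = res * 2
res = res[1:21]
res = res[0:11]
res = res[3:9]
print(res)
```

repeat ×2 → 'oxqbegbjhdtoxqbegbjhdt'
slice [1:21] → 'xqbegbjhdtoxqbegbjhd'
slice [0:11] → 'xqbegbjhdto'
slice [3:9] → 'egbjhd'

egbjhd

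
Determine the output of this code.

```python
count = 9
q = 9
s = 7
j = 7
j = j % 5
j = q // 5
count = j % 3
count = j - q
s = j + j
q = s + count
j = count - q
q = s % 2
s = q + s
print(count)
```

j = 7%5 = 2
j = 9//5 = 1
count = 1%3 = 1
count = 1-9 = -8
s = 1+1 = 2
q = 2+(-8) = -6
j = (-8)-(-6) = -2
q = 2%2 = 0
s = 0+2 = 2

-8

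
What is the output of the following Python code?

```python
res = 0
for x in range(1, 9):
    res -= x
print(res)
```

-36

x=1: res = 0-1 = -1
x=2: res = (-1)-2 = -3
x=3: res = (-3)-3 = -6
x=4: res = (-6)-4 = -10
x=5: res = (-10)-5 = -15
x=6: res = (-15)-6 = -21
x=7: res = (-21)-7 = -28
x=8: res = (-28)-8 = -36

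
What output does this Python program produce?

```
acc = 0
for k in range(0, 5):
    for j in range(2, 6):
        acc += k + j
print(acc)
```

110

k=0,j=2: acc = 0+2 = 2
k=0,j=3: acc = 2+3 = 5
k=0,j=4: acc = 5+4 = 9
k=0,j=5: acc = 9+5 = 14
k=1,j=2: acc = 14+3 = 17
k=1,j=3: acc = 17+4 = 21
k=1,j=4: acc = 21+5 = 26
k=1,j=5: acc = 26+6 = 32
k=2,j=2: acc = 32+4 = 36
k=2,j=3: acc = 36+5 = 41
k=2,j=4: acc = 41+6 = 47
k=2,j=5: acc = 47+7 = 54
k=3,j=2: acc = 54+5 = 59
k=3,j=3: acc = 59+6 = 65
k=3,j=4: acc = 65+7 = 72
k=3,j=5: acc = 72+8 = 80
k=4,j=2: acc = 80+6 = 86
k=4,j=3: acc = 86+7 = 93
k=4,j=4: acc = 93+8 = 101
k=4,j=5: acc = 101+9 = 110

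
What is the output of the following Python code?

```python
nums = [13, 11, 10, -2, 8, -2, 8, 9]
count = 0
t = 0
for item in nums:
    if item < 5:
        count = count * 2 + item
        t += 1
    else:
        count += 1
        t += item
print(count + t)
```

item=13: not <5, count = 0+1 = 1; t=13
item=11: not <5, count = 1+1 = 2; t=24
item=10: not <5, count = 2+1 = 3; t=34
item=-2: <5, count = 3*2+(-2) = 4; t=35
item=8: not <5, count = 4+1 = 5; t=43
item=-2: <5, count = 5*2+(-2) = 8; t=44
item=8: not <5, count = 8+1 = 9; t=52
item=9: not <5, count = 9+1 = 10; t=61
count+t = 10+61 = 71

71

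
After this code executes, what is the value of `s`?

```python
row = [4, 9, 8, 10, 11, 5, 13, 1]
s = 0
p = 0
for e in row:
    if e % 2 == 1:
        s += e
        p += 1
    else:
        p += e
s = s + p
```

66

e=4: not odd; p=4
e=9: odd, s = 0+9 = 9; p=5
e=8: not odd; p=13
e=10: not odd; p=23
e=11: odd, s = 9+11 = 20; p=24
e=5: odd, s = 20+5 = 25; p=25
e=13: odd, s = 25+13 = 38; p=26
e=1: odd, s = 38+1 = 39; p=27
s+p = 39+27 = 66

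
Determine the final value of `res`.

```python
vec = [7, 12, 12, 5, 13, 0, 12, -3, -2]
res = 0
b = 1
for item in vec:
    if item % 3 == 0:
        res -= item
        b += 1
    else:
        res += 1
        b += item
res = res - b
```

-58

item=7: not %3==0, res = 0+1 = 1; b=8
item=12: %3==0, res = 1-12 = -11; b=9
item=12: %3==0, res = (-11)-12 = -23; b=10
item=5: not %3==0, res = (-23)+1 = -22; b=15
item=13: not %3==0, res = (-22)+1 = -21; b=28
item=0: %3==0, res = (-21)-0 = -21; b=29
item=12: %3==0, res = (-21)-12 = -33; b=30
item=-3: %3==0, res = (-33)-(-3) = -30; b=31
item=-2: not %3==0, res = (-30)+1 = -29; b=29
res-b = (-29)-29 = -58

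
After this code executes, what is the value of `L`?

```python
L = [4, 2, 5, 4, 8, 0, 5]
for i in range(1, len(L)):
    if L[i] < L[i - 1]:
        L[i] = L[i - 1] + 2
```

i=1: 2<4, L[1] = 4+2 = 6 → [4, 6, 5, 4, 8, 0, 5]
i=2: 5<6, L[2] = 6+2 = 8 → [4, 6, 8, 4, 8, 0, 5]
i=3: 4<8, L[3] = 8+2 = 10 → [4, 6, 8, 10, 8, 0, 5]
i=4: 8<10, L[4] = 10+2 = 12 → [4, 6, 8, 10, 12, 0, 5]
i=5: 0<12, L[5] = 12+2 = 14 → [4, 6, 8, 10, 12, 14, 5]
i=6: 5<14, L[6] = 14+2 = 16 → [4, 6, 8, 10, 12, 14, 16]

[4, 6, 8, 10, 12, 14, 16]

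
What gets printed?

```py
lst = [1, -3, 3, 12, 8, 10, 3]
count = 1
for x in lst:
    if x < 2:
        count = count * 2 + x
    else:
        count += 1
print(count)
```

x=1: <2, count = 1*2+1 = 3
x=-3: <2, count = 3*2+(-3) = 3
x=3: not <2, count = 3+1 = 4
x=12: not <2, count = 4+1 = 5
x=8: not <2, count = 5+1 = 6
x=10: not <2, count = 6+1 = 7
x=3: not <2, count = 7+1 = 8

8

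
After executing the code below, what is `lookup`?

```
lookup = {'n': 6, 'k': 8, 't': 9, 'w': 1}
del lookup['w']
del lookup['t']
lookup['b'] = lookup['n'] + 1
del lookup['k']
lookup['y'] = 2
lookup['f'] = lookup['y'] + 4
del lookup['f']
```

{'n': 6, 'b': 7, 'y': 2}

del 'w' → {'n': 6, 'k': 8, 't': 9}
del 't' → {'n': 6, 'k': 8}
lookup['b'] = lookup['n']+1 = 7 → {'n': 6, 'k': 8, 'b': 7}
del 'k' → {'n': 6, 'b': 7}
lookup['y'] = 2 → {'n': 6, 'b': 7, 'y': 2}
lookup['f'] = lookup['y']+4 = 6 → {'n': 6, 'b': 7, 'y': 2, 'f': 6}
del 'f' → {'n': 6, 'b': 7, 'y': 2}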